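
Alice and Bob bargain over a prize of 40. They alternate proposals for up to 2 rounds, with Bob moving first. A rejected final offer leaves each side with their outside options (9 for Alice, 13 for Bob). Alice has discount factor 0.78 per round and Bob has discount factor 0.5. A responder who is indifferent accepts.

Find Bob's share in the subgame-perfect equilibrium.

By backward induction:
Round 2 (Alice proposes): Bob gets 13 if talks fail, so Alice offers 13 and keeps 27.
Round 1 (Bob proposes): Alice can get 27 next round, worth 0.78 × 27 = 21.06 now; Bob offers that and keeps 18.94.

18.94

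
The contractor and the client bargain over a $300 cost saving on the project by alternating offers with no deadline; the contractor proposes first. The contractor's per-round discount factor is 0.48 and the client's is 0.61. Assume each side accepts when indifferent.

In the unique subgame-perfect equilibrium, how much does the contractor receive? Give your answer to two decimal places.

165.44

In a stationary SPE each proposer offers the other exactly their discounted continuation value.
If the contractor keeps x when proposing and the client keeps y when proposing, then x = 300 − 0.61y and y = 300 − 0.48x.
Solving: x = 300(1 − 0.61) / (1 − 0.48·0.61) = 117 / 0.7072 ≈ 165.4412.
The client gets 300 − 165.4412 ≈ 134.5588.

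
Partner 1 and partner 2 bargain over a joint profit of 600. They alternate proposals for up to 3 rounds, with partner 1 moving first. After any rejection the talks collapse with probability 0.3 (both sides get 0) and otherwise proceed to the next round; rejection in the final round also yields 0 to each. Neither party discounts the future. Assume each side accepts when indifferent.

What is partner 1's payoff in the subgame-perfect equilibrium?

By backward induction:
Round 3 (partner 1 proposes): partner 2 will accept anything ≥ 0, so partner 1 offers 0 and keeps 600.
Round 2 (partner 2 proposes): rejecting gives partner 1 an expected 0.7 × 600 = 420, so partner 2 offers 420, keeping 180.
Round 1 (partner 1 proposes): rejecting gives partner 2 an expected 0.7 × 180 = 126, so partner 1 offers 126, keeping 474.

474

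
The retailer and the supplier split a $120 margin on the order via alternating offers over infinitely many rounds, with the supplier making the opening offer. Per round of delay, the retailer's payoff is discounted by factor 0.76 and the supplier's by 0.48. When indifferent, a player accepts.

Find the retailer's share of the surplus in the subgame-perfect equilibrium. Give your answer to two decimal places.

In a stationary SPE each proposer offers the other exactly their discounted continuation value.
If the supplier keeps x when proposing and the retailer keeps y when proposing, then x = 120 − 0.76y and y = 120 − 0.48x.
Solving: x = 120(1 − 0.76) / (1 − 0.48·0.76) = 28.8 / 0.6352 ≈ 45.3401.
The retailer gets 120 − 45.3401 ≈ 74.6599.

74.66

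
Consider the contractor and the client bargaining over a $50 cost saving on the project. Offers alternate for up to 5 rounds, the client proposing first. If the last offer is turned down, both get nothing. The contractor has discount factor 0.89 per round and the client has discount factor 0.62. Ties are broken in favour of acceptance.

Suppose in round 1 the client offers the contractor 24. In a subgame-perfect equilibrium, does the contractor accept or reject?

Reject

Work out the contractor's continuation value if the offer is rejected.
Round 5 (the client proposes): rejection yields 0 for the contractor; the client offers 0 and keeps 50.
Round 4 (the contractor proposes): the client can get 50 next round, worth 0.62 × 50 = 31 now; the contractor offers that and keeps 19.
Round 3 (the client proposes): the contractor can get 19 next round, worth 0.89 × 19 = 16.91 now, so the client offers 16.91, keeping 33.09.
Round 2 (the contractor proposes): the client can get 33.09 next round, worth 0.62 × 33.09 = 20.5158 now. The contractor offers 20.5158 and keeps 50 − 20.5158 = 29.4842.
So by rejecting in round 1, the contractor gets 29.4842 next round, worth 0.89 × 29.4842 = 26.240938 now.
Offer 24 < 26.240938, so the contractor rejects.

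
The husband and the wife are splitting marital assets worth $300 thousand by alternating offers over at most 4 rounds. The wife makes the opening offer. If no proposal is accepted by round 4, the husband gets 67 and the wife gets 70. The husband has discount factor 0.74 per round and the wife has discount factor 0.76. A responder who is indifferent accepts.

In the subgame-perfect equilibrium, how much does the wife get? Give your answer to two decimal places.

151.00

Round 4 (the husband proposes): the wife gets 70 if talks fail, so the husband offers 70 and keeps 230.
Round 3 (the wife proposes): the husband can get 230 next round, worth 0.74 × 230 = 170.2 now; the wife offers that and keeps 129.8.
Round 2 (the husband proposes): the wife can get 129.8 next round, worth 0.76 × 129.8 = 98.648 now; the husband offers that and keeps 201.352.
Round 1 (the wife proposes): the husband can get 201.352 next round, worth 0.74 × 201.352 = 149.00048 now, so the wife offers 149.00048, keeping 150.99952.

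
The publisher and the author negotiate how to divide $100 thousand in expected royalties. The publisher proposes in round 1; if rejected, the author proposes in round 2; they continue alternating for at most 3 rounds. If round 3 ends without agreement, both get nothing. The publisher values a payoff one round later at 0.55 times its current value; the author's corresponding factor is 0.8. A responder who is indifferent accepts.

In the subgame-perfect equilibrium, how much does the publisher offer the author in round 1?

Round 3 (the publisher proposes): the author will accept anything ≥ 0, so the publisher offers 0 and keeps 100.
Round 2 (the author proposes): the publisher can get 100 next round, worth 0.55 × 100 = 55 now; the author offers that and keeps 45.
Round 1 (the publisher proposes): the author can get 45 next round, worth 0.8 × 45 = 36 now. The publisher offers 36 and keeps 100 − 36 = 64.

36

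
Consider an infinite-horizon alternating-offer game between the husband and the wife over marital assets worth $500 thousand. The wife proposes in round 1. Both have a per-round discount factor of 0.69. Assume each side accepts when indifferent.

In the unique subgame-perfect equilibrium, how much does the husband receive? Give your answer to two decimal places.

When the wife proposes, the husband accepts any offer worth at least 0.69 times what the husband would get by proposing next round; and vice versa.
This gives x = 500 − 0.69y and y = 500 − 0.69x, where x and y are each side's share when it proposes.
Hence (1 − 0.69·0.69)x = 500(1 − 0.69), i.e. 0.5239·x = 155.
x ≈ 295.8580; the husband's share is 500 − x ≈ 204.1420.

204.14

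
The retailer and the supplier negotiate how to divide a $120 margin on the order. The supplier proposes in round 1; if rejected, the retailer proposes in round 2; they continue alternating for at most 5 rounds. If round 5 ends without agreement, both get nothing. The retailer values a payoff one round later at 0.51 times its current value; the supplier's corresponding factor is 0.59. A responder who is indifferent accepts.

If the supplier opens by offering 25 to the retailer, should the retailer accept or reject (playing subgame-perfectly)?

Reject

Round 5 (the supplier proposes): the retailer will accept anything ≥ 0, so the supplier offers 0 and keeps 120.
Round 4 (the retailer proposes): the supplier can get 120 next round, worth 0.59 × 120 = 70.8 now. The retailer offers 70.8 and keeps 120 − 70.8 = 49.2.
Round 3 (the supplier proposes): the retailer can get 49.2 next round, worth 0.51 × 49.2 = 25.092 now, so the supplier offers 25.092, keeping 94.908.
Round 2 (the retailer proposes): the supplier can get 94.908 next round, worth 0.59 × 94.908 = 55.99572 now; the retailer offers that and keeps 64.00428.
So by rejecting in round 1, the retailer gets 64.00428 next round, worth 0.51 × 64.00428 = 32.6421828 now.
Offer 25 < 32.6421828, so the retailer rejects.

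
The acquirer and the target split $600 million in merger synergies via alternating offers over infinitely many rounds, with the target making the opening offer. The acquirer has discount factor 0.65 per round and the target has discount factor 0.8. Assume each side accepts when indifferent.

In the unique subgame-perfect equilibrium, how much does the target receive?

In a stationary SPE each proposer offers the other exactly their discounted continuation value.
If the target keeps x when proposing and the acquirer keeps y when proposing, then x = 600 − 0.65y and y = 600 − 0.8x.
Solving: x = 600(1 − 0.65) / (1 − 0.8·0.65) = 210 / 0.48 = 437.5.
The acquirer gets 600 − 437.5 = 162.5.

437.5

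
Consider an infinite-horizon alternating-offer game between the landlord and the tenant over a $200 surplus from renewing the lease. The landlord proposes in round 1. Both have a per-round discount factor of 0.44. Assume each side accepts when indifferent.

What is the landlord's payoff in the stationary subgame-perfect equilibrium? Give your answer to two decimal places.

138.89

When the landlord proposes, the tenant accepts any offer worth at least 0.44 times what the tenant would get by proposing next round; and vice versa.
This gives x = 200 − 0.44y and y = 200 − 0.44x, where x and y are each side's share when it proposes.
Hence (1 − 0.44·0.44)x = 200(1 − 0.44), i.e. 0.8064·x = 112.
x ≈ 138.8889; the tenant's share is 200 − x ≈ 61.1111.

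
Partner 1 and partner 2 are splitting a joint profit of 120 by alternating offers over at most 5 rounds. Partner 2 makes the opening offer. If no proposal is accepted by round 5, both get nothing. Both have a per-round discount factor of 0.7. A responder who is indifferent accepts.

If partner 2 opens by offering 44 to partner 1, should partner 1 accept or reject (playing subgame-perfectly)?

Accept

Round 5 (partner 2 proposes): partner 1 will accept anything ≥ 0, so partner 2 offers 0 and keeps 120.
Round 4 (partner 1 proposes): partner 2 can get 120 next round, worth 0.7 × 120 = 84 now; partner 1 offers that and keeps 36.
Round 3 (partner 2 proposes): partner 1 can get 36 next round, worth 0.7 × 36 = 25.2 now, so partner 2 offers 25.2, keeping 94.8.
Round 2 (partner 1 proposes): partner 2 can get 94.8 next round, worth 0.7 × 94.8 = 66.36 now. Partner 1 offers 66.36 and keeps 120 − 66.36 = 53.64.
So by rejecting in round 1, partner 1 gets 53.64 next round, worth 0.7 × 53.64 = 37.548 now.
Offer 44 ≥ 37.548, so partner 1 accepts.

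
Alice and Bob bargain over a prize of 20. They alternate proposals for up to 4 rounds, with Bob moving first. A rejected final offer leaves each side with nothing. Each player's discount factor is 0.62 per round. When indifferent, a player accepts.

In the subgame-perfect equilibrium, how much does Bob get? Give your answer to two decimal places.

10.52

Round 4 (Alice proposes): Bob will accept anything ≥ 0, so Alice offers 0 and keeps 20.
Round 3 (Bob proposes): Alice can get 20 next round, worth 0.62 × 20 = 12.4 now. Bob offers 12.4 and keeps 20 − 12.4 = 7.6.
Round 2 (Alice proposes): Bob can get 7.6 next round, worth 0.62 × 7.6 = 4.712 now, so Alice offers 4.712, keeping 15.288.
Round 1 (Bob proposes): Alice can get 15.288 next round, worth 0.62 × 15.288 = 9.47856 now. Bob offers 9.47856 and keeps 20 − 9.47856 = 10.52144.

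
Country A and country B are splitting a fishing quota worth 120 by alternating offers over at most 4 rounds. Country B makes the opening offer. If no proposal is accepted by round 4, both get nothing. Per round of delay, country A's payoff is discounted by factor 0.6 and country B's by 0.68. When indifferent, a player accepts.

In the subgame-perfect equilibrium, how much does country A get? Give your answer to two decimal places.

Solve by backward induction from round 4.
Round 4 (country A proposes): rejection yields 0 for country B; country A offers 0 and keeps 120.
Round 3 (country B proposes): country A can get 120 next round, worth 0.6 × 120 = 72 now. Country B offers 72 and keeps 120 − 72 = 48.
Round 2 (country A proposes): country B can get 48 next round, worth 0.68 × 48 = 32.64 now, so country A offers 32.64, keeping 87.36.
Round 1 (country B proposes): country A can get 87.36 next round, worth 0.6 × 87.36 = 52.416 now, so country B offers 52.416, keeping 67.584.

52.42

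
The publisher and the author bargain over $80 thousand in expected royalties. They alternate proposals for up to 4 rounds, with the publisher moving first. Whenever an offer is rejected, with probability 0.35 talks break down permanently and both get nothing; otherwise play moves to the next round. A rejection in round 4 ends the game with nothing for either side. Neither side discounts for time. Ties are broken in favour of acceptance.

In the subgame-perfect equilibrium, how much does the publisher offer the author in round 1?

40.17

Round 4 (the author proposes): rejection yields 0 for the publisher; the author offers 0 and keeps 80.
Round 3 (the publisher proposes): rejecting gives the author an expected 0.65 × 80 = 52; the publisher offers that and keeps 28.
Round 2 (the author proposes): rejecting gives the publisher an expected 0.65 × 28 = 18.2, so the author offers 18.2, keeping 61.8.
Round 1 (the publisher proposes): rejecting gives the author an expected 0.65 × 61.8 = 40.17, so the publisher offers 40.17, keeping 39.83.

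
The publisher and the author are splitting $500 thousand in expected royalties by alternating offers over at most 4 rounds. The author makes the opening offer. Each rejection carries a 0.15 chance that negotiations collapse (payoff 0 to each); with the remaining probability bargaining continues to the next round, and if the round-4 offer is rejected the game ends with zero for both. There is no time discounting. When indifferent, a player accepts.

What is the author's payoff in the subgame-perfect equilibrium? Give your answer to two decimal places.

129.19

Round 4 (the publisher proposes): rejection yields 0 for the author; the publisher offers 0 and keeps 500.
Round 3 (the author proposes): rejecting gives the publisher an expected 0.85 × 500 = 425. The author offers 425 and keeps 500 − 425 = 75.
Round 2 (the publisher proposes): rejecting gives the author an expected 0.85 × 75 = 63.75, so the publisher offers 63.75, keeping 436.25.
Round 1 (the author proposes): rejecting gives the publisher an expected 0.85 × 436.25 = 370.8125, so the author offers 370.8125, keeping 129.1875.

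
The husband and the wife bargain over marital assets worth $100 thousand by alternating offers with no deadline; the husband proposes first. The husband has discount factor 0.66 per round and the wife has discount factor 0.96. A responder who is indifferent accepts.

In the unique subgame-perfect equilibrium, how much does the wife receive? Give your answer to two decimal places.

When the husband proposes, the wife accepts any offer worth at least 0.96 times what the wife would get by proposing next round; and vice versa.
This gives x = 100 − 0.96y and y = 100 − 0.66x, where x and y are each side's share when it proposes.
Hence (1 − 0.96·0.66)x = 100(1 − 0.96), i.e. 0.3664·x = 4.
x ≈ 10.9170; the wife's share is 100 − x ≈ 89.0830.

89.08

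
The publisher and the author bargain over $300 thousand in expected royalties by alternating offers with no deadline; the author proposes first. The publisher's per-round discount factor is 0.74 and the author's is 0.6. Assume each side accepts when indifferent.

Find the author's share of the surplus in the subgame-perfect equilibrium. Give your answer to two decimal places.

140.29

When the author proposes, the publisher accepts any offer worth at least 0.74 times what the publisher would get by proposing next round; and vice versa.
This gives x = 300 − 0.74y and y = 300 − 0.6x, where x and y are each side's share when it proposes.
Hence (1 − 0.74·0.6)x = 300(1 − 0.74), i.e. 0.556·x = 78.
x ≈ 140.2878; the publisher's share is 300 − x ≈ 159.7122.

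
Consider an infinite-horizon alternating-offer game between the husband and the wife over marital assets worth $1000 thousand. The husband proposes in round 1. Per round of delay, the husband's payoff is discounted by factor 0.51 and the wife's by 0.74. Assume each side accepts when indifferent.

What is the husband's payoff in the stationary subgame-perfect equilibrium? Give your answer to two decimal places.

When the husband proposes, the wife accepts any offer worth at least 0.74 times what the wife would get by proposing next round; and vice versa.
This gives x = 1000 − 0.74y and y = 1000 − 0.51x, where x and y are each side's share when it proposes.
Hence (1 − 0.74·0.51)x = 1000(1 − 0.74), i.e. 0.6226·x = 260.
x ≈ 417.6036; the wife's share is 1000 − x ≈ 582.3964.

417.60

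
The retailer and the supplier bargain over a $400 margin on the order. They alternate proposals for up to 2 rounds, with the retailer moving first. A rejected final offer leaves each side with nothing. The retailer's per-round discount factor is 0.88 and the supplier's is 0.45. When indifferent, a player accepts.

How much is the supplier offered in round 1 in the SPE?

180

Round 2 (the supplier proposes): the retailer will accept anything ≥ 0, so the supplier offers 0 and keeps 400.
Round 1 (the retailer proposes): the supplier can get 400 next round, worth 0.45 × 400 = 180 now, so the retailer offers 180, keeping 220.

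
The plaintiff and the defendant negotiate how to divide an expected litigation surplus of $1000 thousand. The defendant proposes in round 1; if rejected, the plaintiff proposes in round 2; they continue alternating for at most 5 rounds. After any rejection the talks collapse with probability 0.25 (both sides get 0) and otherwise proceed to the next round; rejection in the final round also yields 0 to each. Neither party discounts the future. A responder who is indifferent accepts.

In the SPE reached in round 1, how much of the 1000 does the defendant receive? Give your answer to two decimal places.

Round 5 (the defendant proposes): rejection yields 0 for the plaintiff; the defendant offers 0 and keeps 1000.
Round 4 (the plaintiff proposes): rejecting gives the defendant an expected 0.75 × 1000 = 750; the plaintiff offers that and keeps 250.
Round 3 (the defendant proposes): rejecting gives the plaintiff an expected 0.75 × 250 = 187.5, so the defendant offers 187.5, keeping 812.5.
Round 2 (the plaintiff proposes): rejecting gives the defendant an expected 0.75 × 812.5 = 609.375; the plaintiff offers that and keeps 390.625.
Round 1 (the defendant proposes): rejecting gives the plaintiff an expected 0.75 × 390.625 = 292.96875. The defendant offers 292.96875 and keeps 1000 − 292.96875 = 707.03125.

707.03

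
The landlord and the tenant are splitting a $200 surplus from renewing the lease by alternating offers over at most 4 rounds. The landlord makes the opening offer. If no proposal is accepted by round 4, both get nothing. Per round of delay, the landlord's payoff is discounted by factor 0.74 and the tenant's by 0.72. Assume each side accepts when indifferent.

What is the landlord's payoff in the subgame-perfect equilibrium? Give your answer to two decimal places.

85.84

Work backward from the last round.
Round 4 (the tenant proposes): the landlord will accept anything ≥ 0, so the tenant offers 0 and keeps 200.
Round 3 (the landlord proposes): the tenant can get 200 next round, worth 0.72 × 200 = 144 now. The landlord offers 144 and keeps 200 − 144 = 56.
Round 2 (the tenant proposes): the landlord can get 56 next round, worth 0.74 × 56 = 41.44 now; the tenant offers that and keeps 158.56.
Round 1 (the landlord proposes): the tenant can get 158.56 next round, worth 0.72 × 158.56 = 114.1632 now, so the landlord offers 114.1632, keeping 85.8368.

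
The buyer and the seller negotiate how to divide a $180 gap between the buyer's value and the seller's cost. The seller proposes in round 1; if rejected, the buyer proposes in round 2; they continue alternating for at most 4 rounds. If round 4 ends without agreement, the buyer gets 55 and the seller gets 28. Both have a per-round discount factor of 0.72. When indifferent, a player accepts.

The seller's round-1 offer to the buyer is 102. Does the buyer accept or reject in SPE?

Accept

Round 4 (the buyer proposes): the seller gets 28 if talks fail, so the buyer offers 28 and keeps 152.
Round 3 (the seller proposes): the buyer can get 152 next round, worth 0.72 × 152 = 109.44 now; the seller offers that and keeps 70.56.
Round 2 (the buyer proposes): the seller can get 70.56 next round, worth 0.72 × 70.56 = 50.8032 now. The buyer offers 50.8032 and keeps 180 − 50.8032 = 129.1968.
So by rejecting in round 1, the buyer gets 129.1968 next round, worth 0.72 × 129.1968 = 93.021696 now.
Offer 102 ≥ 93.021696, so the buyer accepts.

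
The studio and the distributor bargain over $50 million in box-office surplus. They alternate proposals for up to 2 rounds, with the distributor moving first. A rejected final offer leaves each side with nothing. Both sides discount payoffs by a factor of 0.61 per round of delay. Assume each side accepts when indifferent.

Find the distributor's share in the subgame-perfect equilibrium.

19.5

Round 2 (the studio proposes): the distributor will accept anything ≥ 0, so the studio offers 0 and keeps 50.
Round 1 (the distributor proposes): the studio can get 50 next round, worth 0.61 × 50 = 30.5 now; the distributor offers that and keeps 19.5.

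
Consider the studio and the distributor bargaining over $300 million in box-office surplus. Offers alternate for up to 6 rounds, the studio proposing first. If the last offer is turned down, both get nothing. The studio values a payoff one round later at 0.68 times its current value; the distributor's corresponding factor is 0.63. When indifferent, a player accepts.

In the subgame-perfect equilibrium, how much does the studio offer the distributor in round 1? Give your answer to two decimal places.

Round 6 (the distributor proposes): rejection yields 0 for the studio; the distributor offers 0 and keeps 300.
Round 5 (the studio proposes): the distributor can get 300 next round, worth 0.63 × 300 = 189 now, so the studio offers 189, keeping 111.
Round 4 (the distributor proposes): the studio can get 111 next round, worth 0.68 × 111 = 75.48 now, so the distributor offers 75.48, keeping 224.52.
Round 3 (the studio proposes): the distributor can get 224.52 next round, worth 0.63 × 224.52 = 141.4476 now, so the studio offers 141.4476, keeping 158.5524.
Round 2 (the distributor proposes): the studio can get 158.5524 next round, worth 0.68 × 158.5524 = 107.815632 now. The distributor offers 107.815632 and keeps 300 − 107.815632 = 192.184368.
Round 1 (the studio proposes): the distributor can get 192.184368 next round, worth 0.63 × 192.184368 = 121.07615184 now. The studio offers 121.07615184 and keeps 300 − 121.07615184 = 178.92384816.

121.08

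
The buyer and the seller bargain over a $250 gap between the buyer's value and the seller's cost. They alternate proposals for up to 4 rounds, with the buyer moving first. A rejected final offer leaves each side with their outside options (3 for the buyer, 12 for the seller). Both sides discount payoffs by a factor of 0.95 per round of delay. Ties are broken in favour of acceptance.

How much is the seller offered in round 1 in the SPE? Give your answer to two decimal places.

223.65

Solve by backward induction from round 4.
Round 4 (the seller proposes): the buyer gets 3 if talks fail, so the seller offers 3 and keeps 247.
Round 3 (the buyer proposes): the seller can get 247 next round, worth 0.95 × 247 = 234.65 now, so the buyer offers 234.65, keeping 15.35.
Round 2 (the seller proposes): the buyer can get 15.35 next round, worth 0.95 × 15.35 = 14.5825 now; the seller offers that and keeps 235.4175.
Round 1 (the buyer proposes): the seller can get 235.4175 next round, worth 0.95 × 235.4175 = 223.646625 now; the buyer offers that and keeps 26.353375.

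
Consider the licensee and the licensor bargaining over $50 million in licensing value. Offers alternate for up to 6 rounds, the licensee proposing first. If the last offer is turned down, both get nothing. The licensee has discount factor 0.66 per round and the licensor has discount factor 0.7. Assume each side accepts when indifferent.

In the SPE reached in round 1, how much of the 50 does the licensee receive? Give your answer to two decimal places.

25.13

Solve by backward induction from round 6.
Round 6 (the licensor proposes): the licensee will accept anything ≥ 0, so the licensor offers 0 and keeps 50.
Round 5 (the licensee proposes): the licensor can get 50 next round, worth 0.7 × 50 = 35 now, so the licensee offers 35, keeping 15.
Round 4 (the licensor proposes): the licensee can get 15 next round, worth 0.66 × 15 = 9.9 now, so the licensor offers 9.9, keeping 40.1.
Round 3 (the licensee proposes): the licensor can get 40.1 next round, worth 0.7 × 40.1 = 28.07 now, so the licensee offers 28.07, keeping 21.93.
Round 2 (the licensor proposes): the licensee can get 21.93 next round, worth 0.66 × 21.93 = 14.4738 now, so the licensor offers 14.4738, keeping 35.5262.
Round 1 (the licensee proposes): the licensor can get 35.5262 next round, worth 0.7 × 35.5262 = 24.86834 now, so the licensee offers 24.86834, keeping 25.13166.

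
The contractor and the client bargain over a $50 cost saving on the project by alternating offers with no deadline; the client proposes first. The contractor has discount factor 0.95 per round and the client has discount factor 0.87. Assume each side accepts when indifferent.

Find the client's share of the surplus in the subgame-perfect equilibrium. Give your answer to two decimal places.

In a stationary SPE each proposer offers the other exactly their discounted continuation value.
If the client keeps x when proposing and the contractor keeps y when proposing, then x = 50 − 0.95y and y = 50 − 0.87x.
Solving: x = 50(1 − 0.95) / (1 − 0.87·0.95) = 2.5 / 0.1735 ≈ 14.4092.
The contractor gets 50 − 14.4092 ≈ 35.5908.

14.41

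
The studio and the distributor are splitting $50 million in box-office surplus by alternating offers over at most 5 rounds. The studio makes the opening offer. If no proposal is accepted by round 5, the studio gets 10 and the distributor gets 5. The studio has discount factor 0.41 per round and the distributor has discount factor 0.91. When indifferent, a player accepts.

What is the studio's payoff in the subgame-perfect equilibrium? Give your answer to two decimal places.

Round 5 (the studio proposes): the distributor gets 5 if talks fail, so the studio offers 5 and keeps 45.
Round 4 (the distributor proposes): the studio can get 45 next round, worth 0.41 × 45 = 18.45 now; the distributor offers that and keeps 31.55.
Round 3 (the studio proposes): the distributor can get 31.55 next round, worth 0.91 × 31.55 = 28.7105 now, so the studio offers 28.7105, keeping 21.2895.
Round 2 (the distributor proposes): the studio can get 21.2895 next round, worth 0.41 × 21.2895 = 8.728695 now, so the distributor offers 8.728695, keeping 41.271305.
Round 1 (the studio proposes): the distributor can get 41.271305 next round, worth 0.91 × 41.271305 = 37.55688755 now, so the studio offers 37.55688755, keeping 12.44311245.

12.44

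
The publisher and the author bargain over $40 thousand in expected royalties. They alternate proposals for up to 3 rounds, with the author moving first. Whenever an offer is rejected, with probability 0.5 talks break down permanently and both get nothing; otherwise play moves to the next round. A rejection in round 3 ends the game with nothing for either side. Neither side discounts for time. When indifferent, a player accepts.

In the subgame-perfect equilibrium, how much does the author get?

By backward induction:
Round 3 (the author proposes): rejection yields 0 for the publisher; the author offers 0 and keeps 40.
Round 2 (the publisher proposes): rejecting gives the author an expected 0.5 × 40 = 20; the publisher offers that and keeps 20.
Round 1 (the author proposes): rejecting gives the publisher an expected 0.5 × 20 = 10. The author offers 10 and keeps 40 − 10 = 30.

30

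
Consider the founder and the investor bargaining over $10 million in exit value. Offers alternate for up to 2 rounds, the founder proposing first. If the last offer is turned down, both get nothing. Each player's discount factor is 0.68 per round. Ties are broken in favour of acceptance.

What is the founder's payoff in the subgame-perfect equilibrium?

3.2

By backward induction:
Round 2 (the investor proposes): rejection yields 0 for the founder; the investor offers 0 and keeps 10.
Round 1 (the founder proposes): the investor can get 10 next round, worth 0.68 × 10 = 6.8 now, so the founder offers 6.8, keeping 3.2.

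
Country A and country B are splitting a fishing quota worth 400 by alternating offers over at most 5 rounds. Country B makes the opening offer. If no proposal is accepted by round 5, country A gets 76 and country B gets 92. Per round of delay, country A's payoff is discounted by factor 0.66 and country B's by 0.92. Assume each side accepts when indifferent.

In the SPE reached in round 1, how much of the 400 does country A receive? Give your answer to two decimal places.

By backward induction:
Round 5 (country B proposes): country A gets 76 if talks fail, so country B offers 76 and keeps 324.
Round 4 (country A proposes): country B can get 324 next round, worth 0.92 × 324 = 298.08 now, so country A offers 298.08, keeping 101.92.
Round 3 (country B proposes): country A can get 101.92 next round, worth 0.66 × 101.92 = 67.2672 now. Country B offers 67.2672 and keeps 400 − 67.2672 = 332.7328.
Round 2 (country A proposes): country B can get 332.7328 next round, worth 0.92 × 332.7328 = 306.114176 now, so country A offers 306.114176, keeping 93.885824.
Round 1 (country B proposes): country A can get 93.885824 next round, worth 0.66 × 93.885824 = 61.96464384 now. Country B offers 61.96464384 and keeps 400 − 61.96464384 = 338.03535616.

61.96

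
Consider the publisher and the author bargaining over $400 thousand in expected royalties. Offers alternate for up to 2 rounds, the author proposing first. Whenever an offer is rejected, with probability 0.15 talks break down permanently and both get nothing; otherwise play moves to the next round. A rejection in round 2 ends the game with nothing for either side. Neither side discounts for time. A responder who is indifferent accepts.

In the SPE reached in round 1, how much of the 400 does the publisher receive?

340

Round 2 (the publisher proposes): rejection yields 0 for the author; the publisher offers 0 and keeps 400.
Round 1 (the author proposes): rejecting gives the publisher an expected 0.85 × 400 = 340, so the author offers 340, keeping 60.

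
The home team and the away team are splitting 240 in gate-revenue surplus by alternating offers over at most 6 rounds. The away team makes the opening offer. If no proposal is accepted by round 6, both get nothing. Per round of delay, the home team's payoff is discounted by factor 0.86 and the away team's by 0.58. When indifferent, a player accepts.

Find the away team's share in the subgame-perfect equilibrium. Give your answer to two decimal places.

Round 6 (the home team proposes): the away team will accept anything ≥ 0, so the home team offers 0 and keeps 240.
Round 5 (the away team proposes): the home team can get 240 next round, worth 0.86 × 240 = 206.4 now, so the away team offers 206.4, keeping 33.6.
Round 4 (the home team proposes): the away team can get 33.6 next round, worth 0.58 × 33.6 = 19.488 now. The home team offers 19.488 and keeps 240 − 19.488 = 220.512.
Round 3 (the away team proposes): the home team can get 220.512 next round, worth 0.86 × 220.512 = 189.64032 now; the away team offers that and keeps 50.35968.
Round 2 (the home team proposes): the away team can get 50.35968 next round, worth 0.58 × 50.35968 = 29.2086144 now, so the home team offers 29.2086144, keeping 210.7913856.
Round 1 (the away team proposes): the home team can get 210.7913856 next round, worth 0.86 × 210.7913856 = 181.280591616 now. The away team offers 181.280591616 and keeps 240 − 181.280591616 = 58.719408384.

58.72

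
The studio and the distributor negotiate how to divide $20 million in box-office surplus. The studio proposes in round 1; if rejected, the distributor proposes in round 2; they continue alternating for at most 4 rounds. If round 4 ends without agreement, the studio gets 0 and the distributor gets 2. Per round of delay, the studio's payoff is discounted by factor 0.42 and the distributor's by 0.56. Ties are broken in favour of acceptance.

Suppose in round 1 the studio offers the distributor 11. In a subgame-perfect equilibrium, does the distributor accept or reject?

Accept

Round 4 (the distributor proposes): the studio will accept anything ≥ 0, so the distributor offers 0 and keeps 20.
Round 3 (the studio proposes): the distributor can get 20 next round, worth 0.56 × 20 = 11.2 now; the studio offers that and keeps 8.8.
Round 2 (the distributor proposes): the studio can get 8.8 next round, worth 0.42 × 8.8 = 3.696 now. The distributor offers 3.696 and keeps 20 − 3.696 = 16.304.
So by rejecting in round 1, the distributor gets 16.304 next round, worth 0.56 × 16.304 = 9.13024 now.
Offer 11 ≥ 9.13024, so the distributor accepts.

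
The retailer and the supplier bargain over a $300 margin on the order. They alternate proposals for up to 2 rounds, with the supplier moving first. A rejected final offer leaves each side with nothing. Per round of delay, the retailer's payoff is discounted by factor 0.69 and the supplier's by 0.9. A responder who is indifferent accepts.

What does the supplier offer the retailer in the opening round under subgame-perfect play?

Round 2 (the retailer proposes): rejection yields 0 for the supplier; the retailer offers 0 and keeps 300.
Round 1 (the supplier proposes): the retailer can get 300 next round, worth 0.69 × 300 = 207 now, so the supplier offers 207, keeping 93.

207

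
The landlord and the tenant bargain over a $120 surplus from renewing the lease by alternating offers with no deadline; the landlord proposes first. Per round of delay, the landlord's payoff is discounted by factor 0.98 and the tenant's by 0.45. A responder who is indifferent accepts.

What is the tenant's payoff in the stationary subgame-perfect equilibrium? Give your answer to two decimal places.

1.93

When the landlord proposes, the tenant accepts any offer worth at least 0.45 times what the tenant would get by proposing next round; and vice versa.
This gives x = 120 − 0.45y and y = 120 − 0.98x, where x and y are each side's share when it proposes.
Hence (1 − 0.45·0.98)x = 120(1 − 0.45), i.e. 0.559·x = 66.
x ≈ 118.0680; the tenant's share is 120 − x ≈ 1.9320.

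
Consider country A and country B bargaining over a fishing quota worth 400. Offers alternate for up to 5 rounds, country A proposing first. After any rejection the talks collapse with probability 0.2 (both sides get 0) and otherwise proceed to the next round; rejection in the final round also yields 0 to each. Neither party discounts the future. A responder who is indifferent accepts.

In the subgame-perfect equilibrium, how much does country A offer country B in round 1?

104.96

Round 5 (country A proposes): country B will accept anything ≥ 0, so country A offers 0 and keeps 400.
Round 4 (country B proposes): rejecting gives country A an expected 0.8 × 400 = 320, so country B offers 320, keeping 80.
Round 3 (country A proposes): rejecting gives country B an expected 0.8 × 80 = 64, so country A offers 64, keeping 336.
Round 2 (country B proposes): rejecting gives country A an expected 0.8 × 336 = 268.8. Country B offers 268.8 and keeps 400 − 268.8 = 131.2.
Round 1 (country A proposes): rejecting gives country B an expected 0.8 × 131.2 = 104.96. Country A offers 104.96 and keeps 400 − 104.96 = 295.04.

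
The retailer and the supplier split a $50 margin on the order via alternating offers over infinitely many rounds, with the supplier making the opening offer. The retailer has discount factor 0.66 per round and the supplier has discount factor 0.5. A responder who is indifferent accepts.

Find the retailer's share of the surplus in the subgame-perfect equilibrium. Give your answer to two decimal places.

In a stationary SPE each proposer offers the other exactly their discounted continuation value.
If the supplier keeps x when proposing and the retailer keeps y when proposing, then x = 50 − 0.66y and y = 50 − 0.5x.
Solving: x = 50(1 − 0.66) / (1 − 0.5·0.66) = 17 / 0.67 ≈ 25.3731.
The retailer gets 50 − 25.3731 ≈ 24.6269.

24.63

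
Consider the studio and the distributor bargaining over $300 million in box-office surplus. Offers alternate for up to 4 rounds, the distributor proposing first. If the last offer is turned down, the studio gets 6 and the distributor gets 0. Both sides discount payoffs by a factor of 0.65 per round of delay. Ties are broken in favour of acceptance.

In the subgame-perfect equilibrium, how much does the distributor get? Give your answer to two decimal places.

Round 4 (the studio proposes): rejection yields 0 for the distributor; the studio offers 0 and keeps 300.
Round 3 (the distributor proposes): the studio can get 300 next round, worth 0.65 × 300 = 195 now, so the distributor offers 195, keeping 105.
Round 2 (the studio proposes): the distributor can get 105 next round, worth 0.65 × 105 = 68.25 now. The studio offers 68.25 and keeps 300 − 68.25 = 231.75.
Round 1 (the distributor proposes): the studio can get 231.75 next round, worth 0.65 × 231.75 = 150.6375 now. The distributor offers 150.6375 and keeps 300 − 150.6375 = 149.3625.

149.36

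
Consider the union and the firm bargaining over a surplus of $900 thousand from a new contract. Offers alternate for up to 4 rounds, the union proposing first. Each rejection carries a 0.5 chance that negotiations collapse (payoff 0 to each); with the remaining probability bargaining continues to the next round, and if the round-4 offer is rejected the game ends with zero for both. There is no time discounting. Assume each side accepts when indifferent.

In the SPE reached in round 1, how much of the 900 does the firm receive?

Round 4 (the firm proposes): the union will accept anything ≥ 0, so the firm offers 0 and keeps 900.
Round 3 (the union proposes): rejecting gives the firm an expected 0.5 × 900 = 450. The union offers 450 and keeps 900 − 450 = 450.
Round 2 (the firm proposes): rejecting gives the union an expected 0.5 × 450 = 225. The firm offers 225 and keeps 900 − 225 = 675.
Round 1 (the union proposes): rejecting gives the firm an expected 0.5 × 675 = 337.5; the union offers that and keeps 562.5.

337.5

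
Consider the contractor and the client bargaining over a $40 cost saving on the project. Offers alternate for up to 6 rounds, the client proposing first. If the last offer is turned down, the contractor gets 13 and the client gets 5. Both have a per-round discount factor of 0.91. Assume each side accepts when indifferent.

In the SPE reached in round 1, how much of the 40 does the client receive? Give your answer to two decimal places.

Round 6 (the contractor proposes): the client gets 5 if talks fail, so the contractor offers 5 and keeps 35.
Round 5 (the client proposes): the contractor can get 35 next round, worth 0.91 × 35 = 31.85 now; the client offers that and keeps 8.15.
Round 4 (the contractor proposes): the client can get 8.15 next round, worth 0.91 × 8.15 = 7.4165 now. The contractor offers 7.4165 and keeps 40 − 7.4165 = 32.5835.
Round 3 (the client proposes): the contractor can get 32.5835 next round, worth 0.91 × 32.5835 = 29.650985 now; the client offers that and keeps 10.349015.
Round 2 (the contractor proposes): the client can get 10.349015 next round, worth 0.91 × 10.349015 = 9.41760365 now, so the contractor offers 9.41760365, keeping 30.58239635.
Round 1 (the client proposes): the contractor can get 30.58239635 next round, worth 0.91 × 30.58239635 = 27.8299806785 now, so the client offers 27.8299806785, keeping 12.1700193215.

12.17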